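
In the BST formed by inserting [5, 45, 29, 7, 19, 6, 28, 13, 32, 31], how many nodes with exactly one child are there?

Tree built from: [5, 45, 29, 7, 19, 6, 28, 13, 32, 31]
Tree (level-order array): [5, None, 45, 29, None, 7, 32, 6, 19, 31, None, None, None, 13, 28]
Rule: These are nodes with exactly 1 non-null child.
Per-node child counts:
  node 5: 1 child(ren)
  node 45: 1 child(ren)
  node 29: 2 child(ren)
  node 7: 2 child(ren)
  node 6: 0 child(ren)
  node 19: 2 child(ren)
  node 13: 0 child(ren)
  node 28: 0 child(ren)
  node 32: 1 child(ren)
  node 31: 0 child(ren)
Matching nodes: [5, 45, 32]
Count of nodes with exactly one child: 3


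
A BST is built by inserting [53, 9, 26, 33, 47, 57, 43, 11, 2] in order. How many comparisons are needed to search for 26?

Search path for 26: 53 -> 9 -> 26
Found: True
Comparisons: 3


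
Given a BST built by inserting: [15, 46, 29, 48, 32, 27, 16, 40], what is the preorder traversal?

Tree insertion order: [15, 46, 29, 48, 32, 27, 16, 40]
Tree (level-order array): [15, None, 46, 29, 48, 27, 32, None, None, 16, None, None, 40]
Preorder traversal: [15, 46, 29, 27, 16, 32, 40, 48]


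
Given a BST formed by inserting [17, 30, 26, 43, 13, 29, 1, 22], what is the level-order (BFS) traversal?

Tree insertion order: [17, 30, 26, 43, 13, 29, 1, 22]
Tree (level-order array): [17, 13, 30, 1, None, 26, 43, None, None, 22, 29]
BFS from the root, enqueuing left then right child of each popped node:
  queue [17] -> pop 17, enqueue [13, 30], visited so far: [17]
  queue [13, 30] -> pop 13, enqueue [1], visited so far: [17, 13]
  queue [30, 1] -> pop 30, enqueue [26, 43], visited so far: [17, 13, 30]
  queue [1, 26, 43] -> pop 1, enqueue [none], visited so far: [17, 13, 30, 1]
  queue [26, 43] -> pop 26, enqueue [22, 29], visited so far: [17, 13, 30, 1, 26]
  queue [43, 22, 29] -> pop 43, enqueue [none], visited so far: [17, 13, 30, 1, 26, 43]
  queue [22, 29] -> pop 22, enqueue [none], visited so far: [17, 13, 30, 1, 26, 43, 22]
  queue [29] -> pop 29, enqueue [none], visited so far: [17, 13, 30, 1, 26, 43, 22, 29]
Result: [17, 13, 30, 1, 26, 43, 22, 29]


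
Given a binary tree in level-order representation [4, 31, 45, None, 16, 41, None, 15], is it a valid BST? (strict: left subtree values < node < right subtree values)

Level-order array: [4, 31, 45, None, 16, 41, None, 15]
Validate using subtree bounds (lo, hi): at each node, require lo < value < hi,
then recurse left with hi=value and right with lo=value.
Preorder trace (stopping at first violation):
  at node 4 with bounds (-inf, +inf): OK
  at node 31 with bounds (-inf, 4): VIOLATION
Node 31 violates its bound: not (-inf < 31 < 4).
Result: Not a valid BST


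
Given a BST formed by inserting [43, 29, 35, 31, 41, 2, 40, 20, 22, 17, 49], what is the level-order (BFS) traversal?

Tree insertion order: [43, 29, 35, 31, 41, 2, 40, 20, 22, 17, 49]
Tree (level-order array): [43, 29, 49, 2, 35, None, None, None, 20, 31, 41, 17, 22, None, None, 40]
BFS from the root, enqueuing left then right child of each popped node:
  queue [43] -> pop 43, enqueue [29, 49], visited so far: [43]
  queue [29, 49] -> pop 29, enqueue [2, 35], visited so far: [43, 29]
  queue [49, 2, 35] -> pop 49, enqueue [none], visited so far: [43, 29, 49]
  queue [2, 35] -> pop 2, enqueue [20], visited so far: [43, 29, 49, 2]
  queue [35, 20] -> pop 35, enqueue [31, 41], visited so far: [43, 29, 49, 2, 35]
  queue [20, 31, 41] -> pop 20, enqueue [17, 22], visited so far: [43, 29, 49, 2, 35, 20]
  queue [31, 41, 17, 22] -> pop 31, enqueue [none], visited so far: [43, 29, 49, 2, 35, 20, 31]
  queue [41, 17, 22] -> pop 41, enqueue [40], visited so far: [43, 29, 49, 2, 35, 20, 31, 41]
  queue [17, 22, 40] -> pop 17, enqueue [none], visited so far: [43, 29, 49, 2, 35, 20, 31, 41, 17]
  queue [22, 40] -> pop 22, enqueue [none], visited so far: [43, 29, 49, 2, 35, 20, 31, 41, 17, 22]
  queue [40] -> pop 40, enqueue [none], visited so far: [43, 29, 49, 2, 35, 20, 31, 41, 17, 22, 40]
Result: [43, 29, 49, 2, 35, 20, 31, 41, 17, 22, 40]


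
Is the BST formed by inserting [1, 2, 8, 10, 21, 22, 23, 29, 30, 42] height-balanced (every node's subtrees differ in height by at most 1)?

Tree (level-order array): [1, None, 2, None, 8, None, 10, None, 21, None, 22, None, 23, None, 29, None, 30, None, 42]
Definition: a tree is height-balanced if, at every node, |h(left) - h(right)| <= 1 (empty subtree has height -1).
Bottom-up per-node check:
  node 42: h_left=-1, h_right=-1, diff=0 [OK], height=0
  node 30: h_left=-1, h_right=0, diff=1 [OK], height=1
  node 29: h_left=-1, h_right=1, diff=2 [FAIL (|-1-1|=2 > 1)], height=2
  node 23: h_left=-1, h_right=2, diff=3 [FAIL (|-1-2|=3 > 1)], height=3
  node 22: h_left=-1, h_right=3, diff=4 [FAIL (|-1-3|=4 > 1)], height=4
  node 21: h_left=-1, h_right=4, diff=5 [FAIL (|-1-4|=5 > 1)], height=5
  node 10: h_left=-1, h_right=5, diff=6 [FAIL (|-1-5|=6 > 1)], height=6
  node 8: h_left=-1, h_right=6, diff=7 [FAIL (|-1-6|=7 > 1)], height=7
  node 2: h_left=-1, h_right=7, diff=8 [FAIL (|-1-7|=8 > 1)], height=8
  node 1: h_left=-1, h_right=8, diff=9 [FAIL (|-1-8|=9 > 1)], height=9
Node 29 violates the condition: |-1 - 1| = 2 > 1.
Result: Not balanced


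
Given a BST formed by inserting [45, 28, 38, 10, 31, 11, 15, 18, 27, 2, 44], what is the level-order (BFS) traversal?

Tree insertion order: [45, 28, 38, 10, 31, 11, 15, 18, 27, 2, 44]
Tree (level-order array): [45, 28, None, 10, 38, 2, 11, 31, 44, None, None, None, 15, None, None, None, None, None, 18, None, 27]
BFS from the root, enqueuing left then right child of each popped node:
  queue [45] -> pop 45, enqueue [28], visited so far: [45]
  queue [28] -> pop 28, enqueue [10, 38], visited so far: [45, 28]
  queue [10, 38] -> pop 10, enqueue [2, 11], visited so far: [45, 28, 10]
  queue [38, 2, 11] -> pop 38, enqueue [31, 44], visited so far: [45, 28, 10, 38]
  queue [2, 11, 31, 44] -> pop 2, enqueue [none], visited so far: [45, 28, 10, 38, 2]
  queue [11, 31, 44] -> pop 11, enqueue [15], visited so far: [45, 28, 10, 38, 2, 11]
  queue [31, 44, 15] -> pop 31, enqueue [none], visited so far: [45, 28, 10, 38, 2, 11, 31]
  queue [44, 15] -> pop 44, enqueue [none], visited so far: [45, 28, 10, 38, 2, 11, 31, 44]
  queue [15] -> pop 15, enqueue [18], visited so far: [45, 28, 10, 38, 2, 11, 31, 44, 15]
  queue [18] -> pop 18, enqueue [27], visited so far: [45, 28, 10, 38, 2, 11, 31, 44, 15, 18]
  queue [27] -> pop 27, enqueue [none], visited so far: [45, 28, 10, 38, 2, 11, 31, 44, 15, 18, 27]
Result: [45, 28, 10, 38, 2, 11, 31, 44, 15, 18, 27]


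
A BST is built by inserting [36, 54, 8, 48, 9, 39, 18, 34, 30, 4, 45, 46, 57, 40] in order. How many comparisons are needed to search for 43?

Search path for 43: 36 -> 54 -> 48 -> 39 -> 45 -> 40
Found: False
Comparisons: 6


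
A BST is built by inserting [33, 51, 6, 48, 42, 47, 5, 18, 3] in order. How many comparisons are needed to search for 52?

Search path for 52: 33 -> 51
Found: False
Comparisons: 2


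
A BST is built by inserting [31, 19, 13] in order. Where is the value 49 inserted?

Starting tree (level order): [31, 19, None, 13]
Insertion path: 31
Result: insert 49 as right child of 31
Final tree (level order): [31, 19, 49, 13]


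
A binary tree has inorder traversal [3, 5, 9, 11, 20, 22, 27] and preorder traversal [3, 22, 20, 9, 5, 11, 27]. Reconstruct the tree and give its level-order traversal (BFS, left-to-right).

Inorder:  [3, 5, 9, 11, 20, 22, 27]
Preorder: [3, 22, 20, 9, 5, 11, 27]
Algorithm: preorder visits root first, so consume preorder in order;
for each root, split the current inorder slice at that value into
left-subtree inorder and right-subtree inorder, then recurse.
Recursive splits:
  root=3; inorder splits into left=[], right=[5, 9, 11, 20, 22, 27]
  root=22; inorder splits into left=[5, 9, 11, 20], right=[27]
  root=20; inorder splits into left=[5, 9, 11], right=[]
  root=9; inorder splits into left=[5], right=[11]
  root=5; inorder splits into left=[], right=[]
  root=11; inorder splits into left=[], right=[]
  root=27; inorder splits into left=[], right=[]
Reconstructed level-order: [3, 22, 20, 27, 9, 5, 11]


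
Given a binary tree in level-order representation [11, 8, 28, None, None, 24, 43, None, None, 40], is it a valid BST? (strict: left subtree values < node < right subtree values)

Level-order array: [11, 8, 28, None, None, 24, 43, None, None, 40]
Validate using subtree bounds (lo, hi): at each node, require lo < value < hi,
then recurse left with hi=value and right with lo=value.
Preorder trace (stopping at first violation):
  at node 11 with bounds (-inf, +inf): OK
  at node 8 with bounds (-inf, 11): OK
  at node 28 with bounds (11, +inf): OK
  at node 24 with bounds (11, 28): OK
  at node 43 with bounds (28, +inf): OK
  at node 40 with bounds (28, 43): OK
No violation found at any node.
Result: Valid BST


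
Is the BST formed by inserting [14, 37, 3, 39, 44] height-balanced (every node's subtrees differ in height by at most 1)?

Tree (level-order array): [14, 3, 37, None, None, None, 39, None, 44]
Definition: a tree is height-balanced if, at every node, |h(left) - h(right)| <= 1 (empty subtree has height -1).
Bottom-up per-node check:
  node 3: h_left=-1, h_right=-1, diff=0 [OK], height=0
  node 44: h_left=-1, h_right=-1, diff=0 [OK], height=0
  node 39: h_left=-1, h_right=0, diff=1 [OK], height=1
  node 37: h_left=-1, h_right=1, diff=2 [FAIL (|-1-1|=2 > 1)], height=2
  node 14: h_left=0, h_right=2, diff=2 [FAIL (|0-2|=2 > 1)], height=3
Node 37 violates the condition: |-1 - 1| = 2 > 1.
Result: Not balanced


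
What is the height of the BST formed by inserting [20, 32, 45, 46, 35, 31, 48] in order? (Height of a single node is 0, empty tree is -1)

Insertion order: [20, 32, 45, 46, 35, 31, 48]
Tree (level-order array): [20, None, 32, 31, 45, None, None, 35, 46, None, None, None, 48]
Compute height bottom-up (empty subtree = -1):
  height(31) = 1 + max(-1, -1) = 0
  height(35) = 1 + max(-1, -1) = 0
  height(48) = 1 + max(-1, -1) = 0
  height(46) = 1 + max(-1, 0) = 1
  height(45) = 1 + max(0, 1) = 2
  height(32) = 1 + max(0, 2) = 3
  height(20) = 1 + max(-1, 3) = 4
Height = 4


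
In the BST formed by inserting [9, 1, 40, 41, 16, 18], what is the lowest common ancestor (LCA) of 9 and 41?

Tree insertion order: [9, 1, 40, 41, 16, 18]
Tree (level-order array): [9, 1, 40, None, None, 16, 41, None, 18]
In a BST, the LCA of p=9, q=41 is the first node v on the
root-to-leaf path with p <= v <= q (go left if both < v, right if both > v).
Walk from root:
  at 9: 9 <= 9 <= 41, this is the LCA
LCA = 9


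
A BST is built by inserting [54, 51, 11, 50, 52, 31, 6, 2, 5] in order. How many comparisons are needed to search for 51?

Search path for 51: 54 -> 51
Found: True
Comparisons: 2


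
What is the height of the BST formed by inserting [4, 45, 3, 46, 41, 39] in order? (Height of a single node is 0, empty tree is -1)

Insertion order: [4, 45, 3, 46, 41, 39]
Tree (level-order array): [4, 3, 45, None, None, 41, 46, 39]
Compute height bottom-up (empty subtree = -1):
  height(3) = 1 + max(-1, -1) = 0
  height(39) = 1 + max(-1, -1) = 0
  height(41) = 1 + max(0, -1) = 1
  height(46) = 1 + max(-1, -1) = 0
  height(45) = 1 + max(1, 0) = 2
  height(4) = 1 + max(0, 2) = 3
Height = 3


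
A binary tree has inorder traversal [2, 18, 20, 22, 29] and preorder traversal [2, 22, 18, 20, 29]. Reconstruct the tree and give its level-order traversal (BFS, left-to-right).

Inorder:  [2, 18, 20, 22, 29]
Preorder: [2, 22, 18, 20, 29]
Algorithm: preorder visits root first, so consume preorder in order;
for each root, split the current inorder slice at that value into
left-subtree inorder and right-subtree inorder, then recurse.
Recursive splits:
  root=2; inorder splits into left=[], right=[18, 20, 22, 29]
  root=22; inorder splits into left=[18, 20], right=[29]
  root=18; inorder splits into left=[], right=[20]
  root=20; inorder splits into left=[], right=[]
  root=29; inorder splits into left=[], right=[]
Reconstructed level-order: [2, 22, 18, 29, 20]


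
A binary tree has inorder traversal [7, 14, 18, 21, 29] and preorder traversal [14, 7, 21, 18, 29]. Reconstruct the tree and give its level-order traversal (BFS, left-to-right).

Inorder:  [7, 14, 18, 21, 29]
Preorder: [14, 7, 21, 18, 29]
Algorithm: preorder visits root first, so consume preorder in order;
for each root, split the current inorder slice at that value into
left-subtree inorder and right-subtree inorder, then recurse.
Recursive splits:
  root=14; inorder splits into left=[7], right=[18, 21, 29]
  root=7; inorder splits into left=[], right=[]
  root=21; inorder splits into left=[18], right=[29]
  root=18; inorder splits into left=[], right=[]
  root=29; inorder splits into left=[], right=[]
Reconstructed level-order: [14, 7, 21, 18, 29]


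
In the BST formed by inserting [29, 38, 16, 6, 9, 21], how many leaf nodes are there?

Tree built from: [29, 38, 16, 6, 9, 21]
Tree (level-order array): [29, 16, 38, 6, 21, None, None, None, 9]
Rule: A leaf has 0 children.
Per-node child counts:
  node 29: 2 child(ren)
  node 16: 2 child(ren)
  node 6: 1 child(ren)
  node 9: 0 child(ren)
  node 21: 0 child(ren)
  node 38: 0 child(ren)
Matching nodes: [9, 21, 38]
Count of leaf nodes: 3


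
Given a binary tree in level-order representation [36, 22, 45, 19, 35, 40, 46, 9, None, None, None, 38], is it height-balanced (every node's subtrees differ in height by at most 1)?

Tree (level-order array): [36, 22, 45, 19, 35, 40, 46, 9, None, None, None, 38]
Definition: a tree is height-balanced if, at every node, |h(left) - h(right)| <= 1 (empty subtree has height -1).
Bottom-up per-node check:
  node 9: h_left=-1, h_right=-1, diff=0 [OK], height=0
  node 19: h_left=0, h_right=-1, diff=1 [OK], height=1
  node 35: h_left=-1, h_right=-1, diff=0 [OK], height=0
  node 22: h_left=1, h_right=0, diff=1 [OK], height=2
  node 38: h_left=-1, h_right=-1, diff=0 [OK], height=0
  node 40: h_left=0, h_right=-1, diff=1 [OK], height=1
  node 46: h_left=-1, h_right=-1, diff=0 [OK], height=0
  node 45: h_left=1, h_right=0, diff=1 [OK], height=2
  node 36: h_left=2, h_right=2, diff=0 [OK], height=3
All nodes satisfy the balance condition.
Result: Balanced


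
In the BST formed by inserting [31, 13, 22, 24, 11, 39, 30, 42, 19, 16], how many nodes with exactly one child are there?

Tree built from: [31, 13, 22, 24, 11, 39, 30, 42, 19, 16]
Tree (level-order array): [31, 13, 39, 11, 22, None, 42, None, None, 19, 24, None, None, 16, None, None, 30]
Rule: These are nodes with exactly 1 non-null child.
Per-node child counts:
  node 31: 2 child(ren)
  node 13: 2 child(ren)
  node 11: 0 child(ren)
  node 22: 2 child(ren)
  node 19: 1 child(ren)
  node 16: 0 child(ren)
  node 24: 1 child(ren)
  node 30: 0 child(ren)
  node 39: 1 child(ren)
  node 42: 0 child(ren)
Matching nodes: [19, 24, 39]
Count of nodes with exactly one child: 3


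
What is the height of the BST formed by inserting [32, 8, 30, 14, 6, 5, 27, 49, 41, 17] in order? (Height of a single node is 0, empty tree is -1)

Insertion order: [32, 8, 30, 14, 6, 5, 27, 49, 41, 17]
Tree (level-order array): [32, 8, 49, 6, 30, 41, None, 5, None, 14, None, None, None, None, None, None, 27, 17]
Compute height bottom-up (empty subtree = -1):
  height(5) = 1 + max(-1, -1) = 0
  height(6) = 1 + max(0, -1) = 1
  height(17) = 1 + max(-1, -1) = 0
  height(27) = 1 + max(0, -1) = 1
  height(14) = 1 + max(-1, 1) = 2
  height(30) = 1 + max(2, -1) = 3
  height(8) = 1 + max(1, 3) = 4
  height(41) = 1 + max(-1, -1) = 0
  height(49) = 1 + max(0, -1) = 1
  height(32) = 1 + max(4, 1) = 5
Height = 5


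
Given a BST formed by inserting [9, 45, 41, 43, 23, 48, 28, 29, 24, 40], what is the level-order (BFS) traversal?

Tree insertion order: [9, 45, 41, 43, 23, 48, 28, 29, 24, 40]
Tree (level-order array): [9, None, 45, 41, 48, 23, 43, None, None, None, 28, None, None, 24, 29, None, None, None, 40]
BFS from the root, enqueuing left then right child of each popped node:
  queue [9] -> pop 9, enqueue [45], visited so far: [9]
  queue [45] -> pop 45, enqueue [41, 48], visited so far: [9, 45]
  queue [41, 48] -> pop 41, enqueue [23, 43], visited so far: [9, 45, 41]
  queue [48, 23, 43] -> pop 48, enqueue [none], visited so far: [9, 45, 41, 48]
  queue [23, 43] -> pop 23, enqueue [28], visited so far: [9, 45, 41, 48, 23]
  queue [43, 28] -> pop 43, enqueue [none], visited so far: [9, 45, 41, 48, 23, 43]
  queue [28] -> pop 28, enqueue [24, 29], visited so far: [9, 45, 41, 48, 23, 43, 28]
  queue [24, 29] -> pop 24, enqueue [none], visited so far: [9, 45, 41, 48, 23, 43, 28, 24]
  queue [29] -> pop 29, enqueue [40], visited so far: [9, 45, 41, 48, 23, 43, 28, 24, 29]
  queue [40] -> pop 40, enqueue [none], visited so far: [9, 45, 41, 48, 23, 43, 28, 24, 29, 40]
Result: [9, 45, 41, 48, 23, 43, 28, 24, 29, 40]


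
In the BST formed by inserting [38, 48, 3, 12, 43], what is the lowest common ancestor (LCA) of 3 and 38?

Tree insertion order: [38, 48, 3, 12, 43]
Tree (level-order array): [38, 3, 48, None, 12, 43]
In a BST, the LCA of p=3, q=38 is the first node v on the
root-to-leaf path with p <= v <= q (go left if both < v, right if both > v).
Walk from root:
  at 38: 3 <= 38 <= 38, this is the LCA
LCA = 38


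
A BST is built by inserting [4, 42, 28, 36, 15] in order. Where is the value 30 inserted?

Starting tree (level order): [4, None, 42, 28, None, 15, 36]
Insertion path: 4 -> 42 -> 28 -> 36
Result: insert 30 as left child of 36
Final tree (level order): [4, None, 42, 28, None, 15, 36, None, None, 30]


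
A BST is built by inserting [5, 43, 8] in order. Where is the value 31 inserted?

Starting tree (level order): [5, None, 43, 8]
Insertion path: 5 -> 43 -> 8
Result: insert 31 as right child of 8
Final tree (level order): [5, None, 43, 8, None, None, 31]


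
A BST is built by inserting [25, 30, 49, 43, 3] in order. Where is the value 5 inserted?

Starting tree (level order): [25, 3, 30, None, None, None, 49, 43]
Insertion path: 25 -> 3
Result: insert 5 as right child of 3
Final tree (level order): [25, 3, 30, None, 5, None, 49, None, None, 43]


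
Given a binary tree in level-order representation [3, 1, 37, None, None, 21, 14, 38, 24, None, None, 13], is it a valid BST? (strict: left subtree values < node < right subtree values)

Level-order array: [3, 1, 37, None, None, 21, 14, 38, 24, None, None, 13]
Validate using subtree bounds (lo, hi): at each node, require lo < value < hi,
then recurse left with hi=value and right with lo=value.
Preorder trace (stopping at first violation):
  at node 3 with bounds (-inf, +inf): OK
  at node 1 with bounds (-inf, 3): OK
  at node 37 with bounds (3, +inf): OK
  at node 21 with bounds (3, 37): OK
  at node 38 with bounds (3, 21): VIOLATION
Node 38 violates its bound: not (3 < 38 < 21).
Result: Not a valid BST


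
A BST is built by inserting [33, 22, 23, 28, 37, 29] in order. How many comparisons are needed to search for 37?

Search path for 37: 33 -> 37
Found: True
Comparisons: 2


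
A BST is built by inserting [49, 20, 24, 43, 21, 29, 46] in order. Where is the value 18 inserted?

Starting tree (level order): [49, 20, None, None, 24, 21, 43, None, None, 29, 46]
Insertion path: 49 -> 20
Result: insert 18 as left child of 20
Final tree (level order): [49, 20, None, 18, 24, None, None, 21, 43, None, None, 29, 46]


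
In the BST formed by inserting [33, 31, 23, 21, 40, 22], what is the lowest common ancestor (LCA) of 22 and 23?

Tree insertion order: [33, 31, 23, 21, 40, 22]
Tree (level-order array): [33, 31, 40, 23, None, None, None, 21, None, None, 22]
In a BST, the LCA of p=22, q=23 is the first node v on the
root-to-leaf path with p <= v <= q (go left if both < v, right if both > v).
Walk from root:
  at 33: both 22 and 23 < 33, go left
  at 31: both 22 and 23 < 31, go left
  at 23: 22 <= 23 <= 23, this is the LCA
LCA = 23


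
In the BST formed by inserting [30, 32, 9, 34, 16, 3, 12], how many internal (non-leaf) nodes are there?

Tree built from: [30, 32, 9, 34, 16, 3, 12]
Tree (level-order array): [30, 9, 32, 3, 16, None, 34, None, None, 12]
Rule: An internal node has at least one child.
Per-node child counts:
  node 30: 2 child(ren)
  node 9: 2 child(ren)
  node 3: 0 child(ren)
  node 16: 1 child(ren)
  node 12: 0 child(ren)
  node 32: 1 child(ren)
  node 34: 0 child(ren)
Matching nodes: [30, 9, 16, 32]
Count of internal (non-leaf) nodes: 4


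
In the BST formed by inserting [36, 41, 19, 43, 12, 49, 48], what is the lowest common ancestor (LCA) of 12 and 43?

Tree insertion order: [36, 41, 19, 43, 12, 49, 48]
Tree (level-order array): [36, 19, 41, 12, None, None, 43, None, None, None, 49, 48]
In a BST, the LCA of p=12, q=43 is the first node v on the
root-to-leaf path with p <= v <= q (go left if both < v, right if both > v).
Walk from root:
  at 36: 12 <= 36 <= 43, this is the LCA
LCA = 36


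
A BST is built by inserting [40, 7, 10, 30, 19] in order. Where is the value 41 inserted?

Starting tree (level order): [40, 7, None, None, 10, None, 30, 19]
Insertion path: 40
Result: insert 41 as right child of 40
Final tree (level order): [40, 7, 41, None, 10, None, None, None, 30, 19]


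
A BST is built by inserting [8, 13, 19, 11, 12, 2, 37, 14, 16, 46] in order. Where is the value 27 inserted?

Starting tree (level order): [8, 2, 13, None, None, 11, 19, None, 12, 14, 37, None, None, None, 16, None, 46]
Insertion path: 8 -> 13 -> 19 -> 37
Result: insert 27 as left child of 37
Final tree (level order): [8, 2, 13, None, None, 11, 19, None, 12, 14, 37, None, None, None, 16, 27, 46]


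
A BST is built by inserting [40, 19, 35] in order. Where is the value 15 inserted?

Starting tree (level order): [40, 19, None, None, 35]
Insertion path: 40 -> 19
Result: insert 15 as left child of 19
Final tree (level order): [40, 19, None, 15, 35]


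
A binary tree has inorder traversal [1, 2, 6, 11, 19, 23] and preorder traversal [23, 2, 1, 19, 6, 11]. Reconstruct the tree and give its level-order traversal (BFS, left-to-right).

Inorder:  [1, 2, 6, 11, 19, 23]
Preorder: [23, 2, 1, 19, 6, 11]
Algorithm: preorder visits root first, so consume preorder in order;
for each root, split the current inorder slice at that value into
left-subtree inorder and right-subtree inorder, then recurse.
Recursive splits:
  root=23; inorder splits into left=[1, 2, 6, 11, 19], right=[]
  root=2; inorder splits into left=[1], right=[6, 11, 19]
  root=1; inorder splits into left=[], right=[]
  root=19; inorder splits into left=[6, 11], right=[]
  root=6; inorder splits into left=[], right=[11]
  root=11; inorder splits into left=[], right=[]
Reconstructed level-order: [23, 2, 1, 19, 6, 11]


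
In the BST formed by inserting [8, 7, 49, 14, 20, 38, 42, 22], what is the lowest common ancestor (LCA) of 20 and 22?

Tree insertion order: [8, 7, 49, 14, 20, 38, 42, 22]
Tree (level-order array): [8, 7, 49, None, None, 14, None, None, 20, None, 38, 22, 42]
In a BST, the LCA of p=20, q=22 is the first node v on the
root-to-leaf path with p <= v <= q (go left if both < v, right if both > v).
Walk from root:
  at 8: both 20 and 22 > 8, go right
  at 49: both 20 and 22 < 49, go left
  at 14: both 20 and 22 > 14, go right
  at 20: 20 <= 20 <= 22, this is the LCA
LCA = 20


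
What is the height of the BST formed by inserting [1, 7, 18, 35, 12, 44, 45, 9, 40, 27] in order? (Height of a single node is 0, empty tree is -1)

Insertion order: [1, 7, 18, 35, 12, 44, 45, 9, 40, 27]
Tree (level-order array): [1, None, 7, None, 18, 12, 35, 9, None, 27, 44, None, None, None, None, 40, 45]
Compute height bottom-up (empty subtree = -1):
  height(9) = 1 + max(-1, -1) = 0
  height(12) = 1 + max(0, -1) = 1
  height(27) = 1 + max(-1, -1) = 0
  height(40) = 1 + max(-1, -1) = 0
  height(45) = 1 + max(-1, -1) = 0
  height(44) = 1 + max(0, 0) = 1
  height(35) = 1 + max(0, 1) = 2
  height(18) = 1 + max(1, 2) = 3
  height(7) = 1 + max(-1, 3) = 4
  height(1) = 1 + max(-1, 4) = 5
Height = 5


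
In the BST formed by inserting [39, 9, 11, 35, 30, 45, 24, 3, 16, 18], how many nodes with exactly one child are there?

Tree built from: [39, 9, 11, 35, 30, 45, 24, 3, 16, 18]
Tree (level-order array): [39, 9, 45, 3, 11, None, None, None, None, None, 35, 30, None, 24, None, 16, None, None, 18]
Rule: These are nodes with exactly 1 non-null child.
Per-node child counts:
  node 39: 2 child(ren)
  node 9: 2 child(ren)
  node 3: 0 child(ren)
  node 11: 1 child(ren)
  node 35: 1 child(ren)
  node 30: 1 child(ren)
  node 24: 1 child(ren)
  node 16: 1 child(ren)
  node 18: 0 child(ren)
  node 45: 0 child(ren)
Matching nodes: [11, 35, 30, 24, 16]
Count of nodes with exactly one child: 5


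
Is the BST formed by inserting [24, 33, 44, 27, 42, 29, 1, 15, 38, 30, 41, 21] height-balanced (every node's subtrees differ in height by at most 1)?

Tree (level-order array): [24, 1, 33, None, 15, 27, 44, None, 21, None, 29, 42, None, None, None, None, 30, 38, None, None, None, None, 41]
Definition: a tree is height-balanced if, at every node, |h(left) - h(right)| <= 1 (empty subtree has height -1).
Bottom-up per-node check:
  node 21: h_left=-1, h_right=-1, diff=0 [OK], height=0
  node 15: h_left=-1, h_right=0, diff=1 [OK], height=1
  node 1: h_left=-1, h_right=1, diff=2 [FAIL (|-1-1|=2 > 1)], height=2
  node 30: h_left=-1, h_right=-1, diff=0 [OK], height=0
  node 29: h_left=-1, h_right=0, diff=1 [OK], height=1
  node 27: h_left=-1, h_right=1, diff=2 [FAIL (|-1-1|=2 > 1)], height=2
  node 41: h_left=-1, h_right=-1, diff=0 [OK], height=0
  node 38: h_left=-1, h_right=0, diff=1 [OK], height=1
  node 42: h_left=1, h_right=-1, diff=2 [FAIL (|1--1|=2 > 1)], height=2
  node 44: h_left=2, h_right=-1, diff=3 [FAIL (|2--1|=3 > 1)], height=3
  node 33: h_left=2, h_right=3, diff=1 [OK], height=4
  node 24: h_left=2, h_right=4, diff=2 [FAIL (|2-4|=2 > 1)], height=5
Node 1 violates the condition: |-1 - 1| = 2 > 1.
Result: Not balanced


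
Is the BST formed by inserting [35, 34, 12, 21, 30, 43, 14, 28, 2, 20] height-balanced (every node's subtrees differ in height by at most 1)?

Tree (level-order array): [35, 34, 43, 12, None, None, None, 2, 21, None, None, 14, 30, None, 20, 28]
Definition: a tree is height-balanced if, at every node, |h(left) - h(right)| <= 1 (empty subtree has height -1).
Bottom-up per-node check:
  node 2: h_left=-1, h_right=-1, diff=0 [OK], height=0
  node 20: h_left=-1, h_right=-1, diff=0 [OK], height=0
  node 14: h_left=-1, h_right=0, diff=1 [OK], height=1
  node 28: h_left=-1, h_right=-1, diff=0 [OK], height=0
  node 30: h_left=0, h_right=-1, diff=1 [OK], height=1
  node 21: h_left=1, h_right=1, diff=0 [OK], height=2
  node 12: h_left=0, h_right=2, diff=2 [FAIL (|0-2|=2 > 1)], height=3
  node 34: h_left=3, h_right=-1, diff=4 [FAIL (|3--1|=4 > 1)], height=4
  node 43: h_left=-1, h_right=-1, diff=0 [OK], height=0
  node 35: h_left=4, h_right=0, diff=4 [FAIL (|4-0|=4 > 1)], height=5
Node 12 violates the condition: |0 - 2| = 2 > 1.
Result: Not balanced


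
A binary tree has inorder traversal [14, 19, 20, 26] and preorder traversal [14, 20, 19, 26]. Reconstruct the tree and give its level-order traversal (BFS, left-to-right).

Inorder:  [14, 19, 20, 26]
Preorder: [14, 20, 19, 26]
Algorithm: preorder visits root first, so consume preorder in order;
for each root, split the current inorder slice at that value into
left-subtree inorder and right-subtree inorder, then recurse.
Recursive splits:
  root=14; inorder splits into left=[], right=[19, 20, 26]
  root=20; inorder splits into left=[19], right=[26]
  root=19; inorder splits into left=[], right=[]
  root=26; inorder splits into left=[], right=[]
Reconstructed level-order: [14, 20, 19, 26]


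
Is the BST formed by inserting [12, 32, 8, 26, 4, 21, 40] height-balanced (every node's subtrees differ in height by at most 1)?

Tree (level-order array): [12, 8, 32, 4, None, 26, 40, None, None, 21]
Definition: a tree is height-balanced if, at every node, |h(left) - h(right)| <= 1 (empty subtree has height -1).
Bottom-up per-node check:
  node 4: h_left=-1, h_right=-1, diff=0 [OK], height=0
  node 8: h_left=0, h_right=-1, diff=1 [OK], height=1
  node 21: h_left=-1, h_right=-1, diff=0 [OK], height=0
  node 26: h_left=0, h_right=-1, diff=1 [OK], height=1
  node 40: h_left=-1, h_right=-1, diff=0 [OK], height=0
  node 32: h_left=1, h_right=0, diff=1 [OK], height=2
  node 12: h_left=1, h_right=2, diff=1 [OK], height=3
All nodes satisfy the balance condition.
Result: Balanced


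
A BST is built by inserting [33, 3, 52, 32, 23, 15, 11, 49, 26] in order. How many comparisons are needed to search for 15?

Search path for 15: 33 -> 3 -> 32 -> 23 -> 15
Found: True
Comparisons: 5


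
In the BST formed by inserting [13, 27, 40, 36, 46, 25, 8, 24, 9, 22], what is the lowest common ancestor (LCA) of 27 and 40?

Tree insertion order: [13, 27, 40, 36, 46, 25, 8, 24, 9, 22]
Tree (level-order array): [13, 8, 27, None, 9, 25, 40, None, None, 24, None, 36, 46, 22]
In a BST, the LCA of p=27, q=40 is the first node v on the
root-to-leaf path with p <= v <= q (go left if both < v, right if both > v).
Walk from root:
  at 13: both 27 and 40 > 13, go right
  at 27: 27 <= 27 <= 40, this is the LCA
LCA = 27


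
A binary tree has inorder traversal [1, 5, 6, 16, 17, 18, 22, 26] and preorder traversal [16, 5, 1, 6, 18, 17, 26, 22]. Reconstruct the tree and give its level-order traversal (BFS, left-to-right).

Inorder:  [1, 5, 6, 16, 17, 18, 22, 26]
Preorder: [16, 5, 1, 6, 18, 17, 26, 22]
Algorithm: preorder visits root first, so consume preorder in order;
for each root, split the current inorder slice at that value into
left-subtree inorder and right-subtree inorder, then recurse.
Recursive splits:
  root=16; inorder splits into left=[1, 5, 6], right=[17, 18, 22, 26]
  root=5; inorder splits into left=[1], right=[6]
  root=1; inorder splits into left=[], right=[]
  root=6; inorder splits into left=[], right=[]
  root=18; inorder splits into left=[17], right=[22, 26]
  root=17; inorder splits into left=[], right=[]
  root=26; inorder splits into left=[22], right=[]
  root=22; inorder splits into left=[], right=[]
Reconstructed level-order: [16, 5, 18, 1, 6, 17, 26, 22]


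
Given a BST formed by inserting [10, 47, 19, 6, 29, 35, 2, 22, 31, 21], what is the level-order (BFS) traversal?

Tree insertion order: [10, 47, 19, 6, 29, 35, 2, 22, 31, 21]
Tree (level-order array): [10, 6, 47, 2, None, 19, None, None, None, None, 29, 22, 35, 21, None, 31]
BFS from the root, enqueuing left then right child of each popped node:
  queue [10] -> pop 10, enqueue [6, 47], visited so far: [10]
  queue [6, 47] -> pop 6, enqueue [2], visited so far: [10, 6]
  queue [47, 2] -> pop 47, enqueue [19], visited so far: [10, 6, 47]
  queue [2, 19] -> pop 2, enqueue [none], visited so far: [10, 6, 47, 2]
  queue [19] -> pop 19, enqueue [29], visited so far: [10, 6, 47, 2, 19]
  queue [29] -> pop 29, enqueue [22, 35], visited so far: [10, 6, 47, 2, 19, 29]
  queue [22, 35] -> pop 22, enqueue [21], visited so far: [10, 6, 47, 2, 19, 29, 22]
  queue [35, 21] -> pop 35, enqueue [31], visited so far: [10, 6, 47, 2, 19, 29, 22, 35]
  queue [21, 31] -> pop 21, enqueue [none], visited so far: [10, 6, 47, 2, 19, 29, 22, 35, 21]
  queue [31] -> pop 31, enqueue [none], visited so far: [10, 6, 47, 2, 19, 29, 22, 35, 21, 31]
Result: [10, 6, 47, 2, 19, 29, 22, 35, 21, 31]


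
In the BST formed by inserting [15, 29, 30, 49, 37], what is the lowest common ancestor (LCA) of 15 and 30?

Tree insertion order: [15, 29, 30, 49, 37]
Tree (level-order array): [15, None, 29, None, 30, None, 49, 37]
In a BST, the LCA of p=15, q=30 is the first node v on the
root-to-leaf path with p <= v <= q (go left if both < v, right if both > v).
Walk from root:
  at 15: 15 <= 15 <= 30, this is the LCA
LCA = 15


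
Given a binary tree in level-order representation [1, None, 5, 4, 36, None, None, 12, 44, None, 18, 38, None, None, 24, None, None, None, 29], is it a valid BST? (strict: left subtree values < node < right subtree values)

Level-order array: [1, None, 5, 4, 36, None, None, 12, 44, None, 18, 38, None, None, 24, None, None, None, 29]
Validate using subtree bounds (lo, hi): at each node, require lo < value < hi,
then recurse left with hi=value and right with lo=value.
Preorder trace (stopping at first violation):
  at node 1 with bounds (-inf, +inf): OK
  at node 5 with bounds (1, +inf): OK
  at node 4 with bounds (1, 5): OK
  at node 36 with bounds (5, +inf): OK
  at node 12 with bounds (5, 36): OK
  at node 18 with bounds (12, 36): OK
  at node 24 with bounds (18, 36): OK
  at node 29 with bounds (24, 36): OK
  at node 44 with bounds (36, +inf): OK
  at node 38 with bounds (36, 44): OK
No violation found at any node.
Result: Valid BST


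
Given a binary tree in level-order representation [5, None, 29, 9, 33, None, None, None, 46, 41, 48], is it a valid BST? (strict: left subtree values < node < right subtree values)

Level-order array: [5, None, 29, 9, 33, None, None, None, 46, 41, 48]
Validate using subtree bounds (lo, hi): at each node, require lo < value < hi,
then recurse left with hi=value and right with lo=value.
Preorder trace (stopping at first violation):
  at node 5 with bounds (-inf, +inf): OK
  at node 29 with bounds (5, +inf): OK
  at node 9 with bounds (5, 29): OK
  at node 33 with bounds (29, +inf): OK
  at node 46 with bounds (33, +inf): OK
  at node 41 with bounds (33, 46): OK
  at node 48 with bounds (46, +inf): OK
No violation found at any node.
Result: Valid BST


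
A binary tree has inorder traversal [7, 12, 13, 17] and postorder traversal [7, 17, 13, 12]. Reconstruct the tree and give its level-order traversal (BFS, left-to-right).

Inorder:   [7, 12, 13, 17]
Postorder: [7, 17, 13, 12]
Algorithm: postorder visits root last, so walk postorder right-to-left;
each value is the root of the current inorder slice — split it at that
value, recurse on the right subtree first, then the left.
Recursive splits:
  root=12; inorder splits into left=[7], right=[13, 17]
  root=13; inorder splits into left=[], right=[17]
  root=17; inorder splits into left=[], right=[]
  root=7; inorder splits into left=[], right=[]
Reconstructed level-order: [12, 7, 13, 17]


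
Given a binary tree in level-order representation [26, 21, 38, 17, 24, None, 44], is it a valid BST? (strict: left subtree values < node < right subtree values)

Level-order array: [26, 21, 38, 17, 24, None, 44]
Validate using subtree bounds (lo, hi): at each node, require lo < value < hi,
then recurse left with hi=value and right with lo=value.
Preorder trace (stopping at first violation):
  at node 26 with bounds (-inf, +inf): OK
  at node 21 with bounds (-inf, 26): OK
  at node 17 with bounds (-inf, 21): OK
  at node 24 with bounds (21, 26): OK
  at node 38 with bounds (26, +inf): OK
  at node 44 with bounds (38, +inf): OK
No violation found at any node.
Result: Valid BST


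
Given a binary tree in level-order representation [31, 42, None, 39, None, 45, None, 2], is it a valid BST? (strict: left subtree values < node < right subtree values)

Level-order array: [31, 42, None, 39, None, 45, None, 2]
Validate using subtree bounds (lo, hi): at each node, require lo < value < hi,
then recurse left with hi=value and right with lo=value.
Preorder trace (stopping at first violation):
  at node 31 with bounds (-inf, +inf): OK
  at node 42 with bounds (-inf, 31): VIOLATION
Node 42 violates its bound: not (-inf < 42 < 31).
Result: Not a valid BST


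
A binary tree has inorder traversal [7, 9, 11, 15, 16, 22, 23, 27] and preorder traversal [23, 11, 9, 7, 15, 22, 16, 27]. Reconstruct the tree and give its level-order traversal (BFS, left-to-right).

Inorder:  [7, 9, 11, 15, 16, 22, 23, 27]
Preorder: [23, 11, 9, 7, 15, 22, 16, 27]
Algorithm: preorder visits root first, so consume preorder in order;
for each root, split the current inorder slice at that value into
left-subtree inorder and right-subtree inorder, then recurse.
Recursive splits:
  root=23; inorder splits into left=[7, 9, 11, 15, 16, 22], right=[27]
  root=11; inorder splits into left=[7, 9], right=[15, 16, 22]
  root=9; inorder splits into left=[7], right=[]
  root=7; inorder splits into left=[], right=[]
  root=15; inorder splits into left=[], right=[16, 22]
  root=22; inorder splits into left=[16], right=[]
  root=16; inorder splits into left=[], right=[]
  root=27; inorder splits into left=[], right=[]
Reconstructed level-order: [23, 11, 27, 9, 15, 7, 22, 16]


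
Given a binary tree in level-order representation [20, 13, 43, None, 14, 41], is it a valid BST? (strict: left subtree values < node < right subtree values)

Level-order array: [20, 13, 43, None, 14, 41]
Validate using subtree bounds (lo, hi): at each node, require lo < value < hi,
then recurse left with hi=value and right with lo=value.
Preorder trace (stopping at first violation):
  at node 20 with bounds (-inf, +inf): OK
  at node 13 with bounds (-inf, 20): OK
  at node 14 with bounds (13, 20): OK
  at node 43 with bounds (20, +inf): OK
  at node 41 with bounds (20, 43): OK
No violation found at any node.
Result: Valid BST


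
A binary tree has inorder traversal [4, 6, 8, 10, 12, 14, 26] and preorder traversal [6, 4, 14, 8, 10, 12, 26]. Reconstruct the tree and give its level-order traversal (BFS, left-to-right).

Inorder:  [4, 6, 8, 10, 12, 14, 26]
Preorder: [6, 4, 14, 8, 10, 12, 26]
Algorithm: preorder visits root first, so consume preorder in order;
for each root, split the current inorder slice at that value into
left-subtree inorder and right-subtree inorder, then recurse.
Recursive splits:
  root=6; inorder splits into left=[4], right=[8, 10, 12, 14, 26]
  root=4; inorder splits into left=[], right=[]
  root=14; inorder splits into left=[8, 10, 12], right=[26]
  root=8; inorder splits into left=[], right=[10, 12]
  root=10; inorder splits into left=[], right=[12]
  root=12; inorder splits into left=[], right=[]
  root=26; inorder splits into left=[], right=[]
Reconstructed level-order: [6, 4, 14, 8, 26, 10, 12]


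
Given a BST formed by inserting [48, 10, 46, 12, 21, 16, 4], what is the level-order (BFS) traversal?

Tree insertion order: [48, 10, 46, 12, 21, 16, 4]
Tree (level-order array): [48, 10, None, 4, 46, None, None, 12, None, None, 21, 16]
BFS from the root, enqueuing left then right child of each popped node:
  queue [48] -> pop 48, enqueue [10], visited so far: [48]
  queue [10] -> pop 10, enqueue [4, 46], visited so far: [48, 10]
  queue [4, 46] -> pop 4, enqueue [none], visited so far: [48, 10, 4]
  queue [46] -> pop 46, enqueue [12], visited so far: [48, 10, 4, 46]
  queue [12] -> pop 12, enqueue [21], visited so far: [48, 10, 4, 46, 12]
  queue [21] -> pop 21, enqueue [16], visited so far: [48, 10, 4, 46, 12, 21]
  queue [16] -> pop 16, enqueue [none], visited so far: [48, 10, 4, 46, 12, 21, 16]
Result: [48, 10, 4, 46, 12, 21, 16]


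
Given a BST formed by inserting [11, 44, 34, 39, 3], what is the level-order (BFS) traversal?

Tree insertion order: [11, 44, 34, 39, 3]
Tree (level-order array): [11, 3, 44, None, None, 34, None, None, 39]
BFS from the root, enqueuing left then right child of each popped node:
  queue [11] -> pop 11, enqueue [3, 44], visited so far: [11]
  queue [3, 44] -> pop 3, enqueue [none], visited so far: [11, 3]
  queue [44] -> pop 44, enqueue [34], visited so far: [11, 3, 44]
  queue [34] -> pop 34, enqueue [39], visited so far: [11, 3, 44, 34]
  queue [39] -> pop 39, enqueue [none], visited so far: [11, 3, 44, 34, 39]
Result: [11, 3, 44, 34, 39]


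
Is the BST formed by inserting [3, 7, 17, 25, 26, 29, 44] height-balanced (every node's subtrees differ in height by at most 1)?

Tree (level-order array): [3, None, 7, None, 17, None, 25, None, 26, None, 29, None, 44]
Definition: a tree is height-balanced if, at every node, |h(left) - h(right)| <= 1 (empty subtree has height -1).
Bottom-up per-node check:
  node 44: h_left=-1, h_right=-1, diff=0 [OK], height=0
  node 29: h_left=-1, h_right=0, diff=1 [OK], height=1
  node 26: h_left=-1, h_right=1, diff=2 [FAIL (|-1-1|=2 > 1)], height=2
  node 25: h_left=-1, h_right=2, diff=3 [FAIL (|-1-2|=3 > 1)], height=3
  node 17: h_left=-1, h_right=3, diff=4 [FAIL (|-1-3|=4 > 1)], height=4
  node 7: h_left=-1, h_right=4, diff=5 [FAIL (|-1-4|=5 > 1)], height=5
  node 3: h_left=-1, h_right=5, diff=6 [FAIL (|-1-5|=6 > 1)], height=6
Node 26 violates the condition: |-1 - 1| = 2 > 1.
Result: Not balanced
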